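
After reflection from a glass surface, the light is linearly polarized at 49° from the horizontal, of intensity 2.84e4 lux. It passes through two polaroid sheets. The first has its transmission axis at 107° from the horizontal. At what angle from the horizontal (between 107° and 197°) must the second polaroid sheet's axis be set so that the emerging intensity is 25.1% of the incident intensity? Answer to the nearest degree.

I₁ = I₀ cos²(107° − 49°) = I₀ cos²(58°) = 0.2808 I₀.
Need I₂/I₀ = 0.251, so cos²(θ − 107°) = 0.251 / 0.2808 = 0.8938.
θ − 107° = arccos(√0.8938) = 19.0°, giving θ ≈ 107 + 19.0 = 126.0°.

θ ≈ 126°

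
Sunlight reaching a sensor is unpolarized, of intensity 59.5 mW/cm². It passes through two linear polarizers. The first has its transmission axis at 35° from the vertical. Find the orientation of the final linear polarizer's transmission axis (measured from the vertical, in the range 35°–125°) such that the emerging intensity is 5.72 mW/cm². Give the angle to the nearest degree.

Unpolarized light through the first polarizer → I₁ = ½ I₀, now polarized at 35°.
Target fraction: 5.72 / 59.5 mW/cm² = 0.09613 of I₀.
Need I₂/I₀ = 0.09613, so cos²(θ − 35°) = 0.09613 / 0.5 = 0.1923.
θ − 35° = arccos(√0.1923) = 64.0°, giving θ ≈ 35 + 64.0 = 99.0°.

θ ≈ 99°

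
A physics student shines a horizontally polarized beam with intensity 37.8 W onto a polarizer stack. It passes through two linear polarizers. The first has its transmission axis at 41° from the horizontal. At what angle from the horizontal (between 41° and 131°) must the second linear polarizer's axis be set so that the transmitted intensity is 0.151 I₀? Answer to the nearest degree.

θ ≈ 100°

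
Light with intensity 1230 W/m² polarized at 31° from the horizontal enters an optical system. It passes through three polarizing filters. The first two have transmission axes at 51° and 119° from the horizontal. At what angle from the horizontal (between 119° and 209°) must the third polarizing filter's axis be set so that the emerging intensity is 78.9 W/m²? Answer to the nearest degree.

I₁ = I₀ cos²(51° − 31°) = I₀ cos²(20°) = 0.883 I₀.
I₂ = I₁ cos²(119° − 51°) = 0.883 I₀ · cos²(68°) = 0.1239 I₀.
Target fraction: 78.9 / 1230 W/m² = 0.06415 of I₀.
Need I₃/I₀ = 0.06415, so cos²(θ − 119°) = 0.06415 / 0.1239 = 0.5177.
θ − 119° = arccos(√0.5177) = 44.0°, giving θ ≈ 119 + 44.0 = 163.0°.

θ ≈ 163°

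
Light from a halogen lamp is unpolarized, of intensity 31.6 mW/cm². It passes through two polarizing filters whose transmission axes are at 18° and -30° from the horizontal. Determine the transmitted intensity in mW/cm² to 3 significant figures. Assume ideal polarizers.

I ≈ 7.07 mW/cm²

Unpolarized light through the first polarizer → I₁ = 31.6 mW/cm²/2 = 15.8 mW/cm², polarized at 18°.
I₂ = I₁ · cos²(48°) = 15.8 · 0.4477 = 7.074 mW/cm².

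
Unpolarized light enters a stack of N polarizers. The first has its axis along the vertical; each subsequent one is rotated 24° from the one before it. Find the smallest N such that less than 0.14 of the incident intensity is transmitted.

First polarizer halves the unpolarized light: factor 1/2.
Each further stage multiplies by cos²(24°) = 0.8346.
After N polarizers: T = 0.5·0.8346^(N−1). Require T < 0.14 ⇒ N−1 > ln(0.14/0.5)/ln(0.8346) = 7.04, so N−1 ≥ 8 and N = 9.
Check: N=9 gives T = 0.1177 < 0.14; N=8 gives T = 0.141.

N = 9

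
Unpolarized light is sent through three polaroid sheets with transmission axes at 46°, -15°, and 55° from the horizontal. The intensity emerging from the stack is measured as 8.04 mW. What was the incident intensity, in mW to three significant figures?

Unpolarized light through the first polarizer → I₁ = ½ I₀, now polarized at 46°.
I₂ = I₁ cos²(-15° − 46°) = 0.5 I₀ · cos²(61°) = 0.1175 I₀.
I₃ = I₂ cos²(55° + 15°) = 0.1175 I₀ · cos²(70°) = 0.01375 I₀.
So 8.04 mW = 0.01375 I₀, giving I₀ = 8.04/0.01375 = 584.8 mW.

I₀ ≈ 585 mW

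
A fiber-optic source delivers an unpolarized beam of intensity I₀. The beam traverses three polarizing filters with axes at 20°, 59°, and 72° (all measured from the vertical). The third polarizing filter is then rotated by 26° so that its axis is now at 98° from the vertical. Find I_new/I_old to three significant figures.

I_new/I_old ≈ 0.636

Before rotation:
Unpolarized light through the first polarizer → I₁ = ½ I₀, now polarized at 20°.
I₂ = I₁ cos²(59° − 20°) = 0.5 I₀ · cos²(39°) = 0.302 I₀.
I₃ = I₂ cos²(72° − 59°) = 0.302 I₀ · cos²(13°) = 0.2867 I₀.
After rotation:
Unpolarized light through the first polarizer → I₁ = ½ I₀, now polarized at 20°.
I₂ = I₁ cos²(59° − 20°) = 0.5 I₀ · cos²(39°) = 0.302 I₀.
I₃ = I₂ cos²(98° − 59°) = 0.302 I₀ · cos²(39°) = 0.1824 I₀.
Ratio = 0.1824 / 0.2867 = 0.6361.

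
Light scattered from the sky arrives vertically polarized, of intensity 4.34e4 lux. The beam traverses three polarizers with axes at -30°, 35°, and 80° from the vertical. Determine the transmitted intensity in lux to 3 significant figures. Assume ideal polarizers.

By Malus's law, I₁ = 4.34e4 lux · cos²(30°) = 3.255e+04 lux.
I₂ = I₁ · cos²(65°) = 3.255e+04 · 0.1786 = 5814 lux.
I₃ = I₂ · cos²(45°) = 5814 · 0.5 = 2907 lux.

I ≈ 2910 lux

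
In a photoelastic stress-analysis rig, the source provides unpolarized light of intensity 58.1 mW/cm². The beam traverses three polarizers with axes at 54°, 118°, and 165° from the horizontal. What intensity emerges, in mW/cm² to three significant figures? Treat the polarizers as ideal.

Unpolarized light through the first polarizer → I₁ = 58.1 mW/cm²/2 = 29.05 mW/cm², polarized at 54°.
I₂ = I₁ · cos²(64°) = 29.05 · 0.1922 = 5.583 mW/cm².
I₃ = I₂ · cos²(47°) = 5.583 · 0.4651 = 2.597 mW/cm².

I ≈ 2.60 mW/cm²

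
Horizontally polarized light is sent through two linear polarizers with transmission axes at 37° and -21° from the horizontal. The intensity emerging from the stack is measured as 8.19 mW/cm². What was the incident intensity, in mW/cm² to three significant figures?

I₁ = I₀ cos²(37° − 0°) = I₀ cos²(37°) = 0.6378 I₀.
I₂ = I₁ cos²(-21° − 37°) = 0.6378 I₀ · cos²(58°) = 0.1791 I₀.
So 8.19 mW/cm² = 0.1791 I₀, giving I₀ = 8.19/0.1791 = 45.73 mW/cm².

I₀ ≈ 45.7 mW/cm²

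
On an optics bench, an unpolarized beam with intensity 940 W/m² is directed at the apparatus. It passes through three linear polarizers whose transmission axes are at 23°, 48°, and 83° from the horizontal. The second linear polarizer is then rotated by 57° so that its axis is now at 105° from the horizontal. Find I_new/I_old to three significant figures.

Before rotation:
Unpolarized light through the first polarizer → I₁ = ½ I₀, now polarized at 23°.
I₂ = I₁ cos²(48° − 23°) = 0.5 I₀ · cos²(25°) = 0.4107 I₀.
I₃ = I₂ cos²(83° − 48°) = 0.4107 I₀ · cos²(35°) = 0.2756 I₀.
After rotation:
Unpolarized light through the first polarizer → I₁ = ½ I₀, now polarized at 23°.
I₂ = I₁ cos²(105° − 23°) = 0.5 I₀ · cos²(82°) = 0.009685 I₀.
I₃ = I₂ cos²(83° − 105°) = 0.009685 I₀ · cos²(22°) = 0.008326 I₀.
Ratio = 0.008326 / 0.2756 = 0.03021.

I_new/I_old ≈ 0.0302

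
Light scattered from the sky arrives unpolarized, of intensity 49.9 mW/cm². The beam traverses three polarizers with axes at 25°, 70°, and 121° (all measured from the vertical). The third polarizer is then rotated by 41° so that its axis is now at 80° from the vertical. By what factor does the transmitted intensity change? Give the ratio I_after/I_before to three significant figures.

I_new/I_old ≈ 2.45

Before rotation:
Unpolarized light through the first polarizer → I₁ = ½ I₀, now polarized at 25°.
I₂ = I₁ cos²(70° − 25°) = 0.5 I₀ · cos²(45°) = 0.25 I₀.
I₃ = I₂ cos²(121° − 70°) = 0.25 I₀ · cos²(51°) = 0.09901 I₀.
After rotation:
Unpolarized light through the first polarizer → I₁ = ½ I₀, now polarized at 25°.
I₂ = I₁ cos²(70° − 25°) = 0.5 I₀ · cos²(45°) = 0.25 I₀.
I₃ = I₂ cos²(80° − 70°) = 0.25 I₀ · cos²(10°) = 0.2425 I₀.
Ratio = 0.2425 / 0.09901 = 2.449.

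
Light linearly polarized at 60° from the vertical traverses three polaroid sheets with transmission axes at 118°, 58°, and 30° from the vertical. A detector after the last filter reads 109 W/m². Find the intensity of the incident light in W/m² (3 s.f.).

I₀ ≈ 1990 W/m²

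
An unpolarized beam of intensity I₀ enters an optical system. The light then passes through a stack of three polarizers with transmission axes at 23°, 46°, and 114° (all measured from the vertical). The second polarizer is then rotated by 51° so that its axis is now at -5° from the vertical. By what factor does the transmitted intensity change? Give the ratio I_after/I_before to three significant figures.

I_new/I_old ≈ 1.54

Before rotation:
Unpolarized light through the first polarizer → I₁ = ½ I₀, now polarized at 23°.
I₂ = I₁ cos²(46° − 23°) = 0.5 I₀ · cos²(23°) = 0.4237 I₀.
I₃ = I₂ cos²(114° − 46°) = 0.4237 I₀ · cos²(68°) = 0.05945 I₀.
After rotation:
Unpolarized light through the first polarizer → I₁ = ½ I₀, now polarized at 23°.
I₂ = I₁ cos²(-5° − 23°) = 0.5 I₀ · cos²(28°) = 0.3898 I₀.
Angle between axes 2 and 3: 61°. I₃ = 0.3898 I₀ · cos²(61°) = 0.09162 I₀.
Ratio = 0.09162 / 0.05945 = 1.541.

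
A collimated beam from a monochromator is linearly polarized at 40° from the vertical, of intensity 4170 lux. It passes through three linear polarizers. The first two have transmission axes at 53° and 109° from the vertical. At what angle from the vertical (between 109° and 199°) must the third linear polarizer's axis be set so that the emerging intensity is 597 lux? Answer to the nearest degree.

θ ≈ 155°

I₁ = I₀ cos²(53° − 40°) = I₀ cos²(13°) = 0.9494 I₀.
I₂ = I₁ cos²(109° − 53°) = 0.9494 I₀ · cos²(56°) = 0.2969 I₀.
Target fraction: 597 / 4170 lux = 0.1432 of I₀.
Need I₃/I₀ = 0.1432, so cos²(θ − 109°) = 0.1432 / 0.2969 = 0.4822.
θ − 109° = arccos(√0.4822) = 46.0°, giving θ ≈ 109 + 46.0 = 155.0°.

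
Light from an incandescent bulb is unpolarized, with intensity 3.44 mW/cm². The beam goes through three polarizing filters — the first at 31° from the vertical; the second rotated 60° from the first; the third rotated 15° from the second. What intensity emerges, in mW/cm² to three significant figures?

Unpolarized light through the first polarizer → I₁ = 3.44 mW/cm²/2 = 1.72 mW/cm², polarized at 31°.
I₂ = I₁ · cos²(60°) = 1.72 · 0.25 = 0.43 mW/cm².
I₃ = I₂ · cos²(15°) = 0.43 · 0.933 = 0.4012 mW/cm².

I ≈ 0.401 mW/cm²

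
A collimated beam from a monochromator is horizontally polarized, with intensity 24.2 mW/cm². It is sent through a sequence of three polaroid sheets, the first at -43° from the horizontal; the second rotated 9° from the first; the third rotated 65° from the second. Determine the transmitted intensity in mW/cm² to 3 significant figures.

I ≈ 2.26 mW/cm²

I₁ = 24.2 mW/cm² · cos²(43°) = 12.94 mW/cm².
I₂ = I₁ · cos²(9°) = 12.94 · 0.9755 = 12.63 mW/cm².
I₃ = I₂ · cos²(65°) = 12.63 · 0.1786 = 2.255 mW/cm².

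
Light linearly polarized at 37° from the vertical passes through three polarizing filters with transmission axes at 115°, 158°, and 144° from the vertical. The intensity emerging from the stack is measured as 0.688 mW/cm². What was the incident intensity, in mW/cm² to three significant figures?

I₀ ≈ 31.6 mW/cm²

By Malus's law, I₁ = I₀ cos²(115° − 37°) = I₀ cos²(78°) = 0.04323 I₀.
I₂ = I₁ cos²(158° − 115°) = 0.04323 I₀ · cos²(43°) = 0.02312 I₀.
I₃ = I₂ cos²(144° − 158°) = 0.02312 I₀ · cos²(14°) = 0.02177 I₀.
So 0.688 mW/cm² = 0.02177 I₀, giving I₀ = 0.688/0.02177 = 31.61 mW/cm².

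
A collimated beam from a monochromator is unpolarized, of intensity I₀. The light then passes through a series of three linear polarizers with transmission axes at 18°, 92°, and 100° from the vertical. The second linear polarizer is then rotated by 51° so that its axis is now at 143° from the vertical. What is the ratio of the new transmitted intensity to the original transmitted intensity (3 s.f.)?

I_new/I_old ≈ 2.36

Before rotation:
Unpolarized light through the first polarizer → I₁ = ½ I₀, now polarized at 18°.
I₂ = I₁ cos²(92° − 18°) = 0.5 I₀ · cos²(74°) = 0.03799 I₀.
I₃ = I₂ cos²(100° − 92°) = 0.03799 I₀ · cos²(8°) = 0.03725 I₀.
After rotation:
Unpolarized light through the first polarizer → I₁ = ½ I₀, now polarized at 18°.
Angle between axes 1 and 2: 55°. I₂ = 0.5 I₀ · cos²(55°) = 0.1645 I₀.
I₃ = I₂ cos²(100° − 143°) = 0.1645 I₀ · cos²(43°) = 0.08798 I₀.
Ratio = 0.08798 / 0.03725 = 2.362.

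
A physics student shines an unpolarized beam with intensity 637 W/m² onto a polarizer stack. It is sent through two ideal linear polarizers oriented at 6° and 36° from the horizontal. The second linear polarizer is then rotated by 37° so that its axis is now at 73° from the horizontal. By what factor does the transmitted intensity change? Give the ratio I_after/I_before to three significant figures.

I_new/I_old ≈ 0.204

Before rotation:
Unpolarized light through the first polarizer → I₁ = ½ I₀, now polarized at 6°.
I₂ = I₁ cos²(36° − 6°) = 0.5 I₀ · cos²(30°) = 0.375 I₀.
After rotation:
Unpolarized light through the first polarizer → I₁ = ½ I₀, now polarized at 6°.
I₂ = I₁ cos²(73° − 6°) = 0.5 I₀ · cos²(67°) = 0.07634 I₀.
Ratio = 0.07634 / 0.375 = 0.2036.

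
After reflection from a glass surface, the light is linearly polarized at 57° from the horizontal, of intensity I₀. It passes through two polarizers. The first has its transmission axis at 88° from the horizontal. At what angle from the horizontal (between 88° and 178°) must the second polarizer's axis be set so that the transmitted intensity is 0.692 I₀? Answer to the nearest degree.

θ ≈ 102°

By Malus's law, I₁ = I₀ cos²(88° − 57°) = I₀ cos²(31°) = 0.7347 I₀.
Need I₂/I₀ = 0.692, so cos²(θ − 88°) = 0.692 / 0.7347 = 0.9418.
θ − 88° = arccos(√0.9418) = 14.0°, giving θ ≈ 88 + 14.0 = 102.0°.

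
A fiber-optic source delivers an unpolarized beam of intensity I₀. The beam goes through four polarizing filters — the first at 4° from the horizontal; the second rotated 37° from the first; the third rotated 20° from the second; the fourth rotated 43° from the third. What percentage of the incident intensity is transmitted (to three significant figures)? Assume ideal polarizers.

≈ 15.1%

Unpolarized light through the first polarizer → I₁ = ½ I₀, now polarized at 4°.
I₂ = I₁ cos²(37°) = 0.5 · 0.6378 I₀ = 0.3189 I₀.
I₃ = I₂ cos²(20°) = 0.3189 · 0.883 I₀ = 0.2816 I₀.
I₄ = I₃ cos²(43°) = 0.2816 · 0.5349 I₀ = 0.1506 I₀.
That is 15.06% of the incident intensity.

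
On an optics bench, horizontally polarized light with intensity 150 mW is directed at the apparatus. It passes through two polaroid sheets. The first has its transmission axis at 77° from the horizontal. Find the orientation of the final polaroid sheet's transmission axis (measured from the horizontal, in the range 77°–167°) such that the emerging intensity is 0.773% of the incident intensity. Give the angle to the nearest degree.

θ ≈ 144°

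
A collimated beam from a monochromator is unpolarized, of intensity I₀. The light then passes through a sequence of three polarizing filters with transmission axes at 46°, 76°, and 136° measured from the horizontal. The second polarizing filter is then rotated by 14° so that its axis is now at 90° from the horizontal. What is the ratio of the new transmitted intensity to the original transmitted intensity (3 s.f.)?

I_new/I_old ≈ 1.33

Before rotation:
Unpolarized light through the first polarizer → I₁ = ½ I₀, now polarized at 46°.
I₂ = I₁ cos²(76° − 46°) = 0.5 I₀ · cos²(30°) = 0.375 I₀.
I₃ = I₂ cos²(136° − 76°) = 0.375 I₀ · cos²(60°) = 0.09375 I₀.
After rotation:
Unpolarized light through the first polarizer → I₁ = ½ I₀, now polarized at 46°.
I₂ = I₁ cos²(90° − 46°) = 0.5 I₀ · cos²(44°) = 0.2587 I₀.
I₃ = I₂ cos²(136° − 90°) = 0.2587 I₀ · cos²(46°) = 0.1248 I₀.
Ratio = 0.1248 / 0.09375 = 1.332.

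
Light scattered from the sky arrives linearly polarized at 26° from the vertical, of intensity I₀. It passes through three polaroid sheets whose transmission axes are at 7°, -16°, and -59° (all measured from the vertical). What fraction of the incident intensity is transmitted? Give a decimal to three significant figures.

≈ 0.405 I₀

I₁ = I₀ cos²(7° − 26°) = I₀ cos²(19°) = 0.894 I₀.
I₂ = I₁ cos²(-16° − 7°) = 0.894 I₀ · cos²(23°) = 0.7575 I₀.
I₃ = I₂ cos²(-59° + 16°) = 0.7575 I₀ · cos²(43°) = 0.4052 I₀.
Transmitted fraction = 0.4052.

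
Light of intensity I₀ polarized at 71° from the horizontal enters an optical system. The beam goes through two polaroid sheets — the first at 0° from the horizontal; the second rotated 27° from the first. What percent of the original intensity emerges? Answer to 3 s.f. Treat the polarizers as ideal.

≈ 8.41%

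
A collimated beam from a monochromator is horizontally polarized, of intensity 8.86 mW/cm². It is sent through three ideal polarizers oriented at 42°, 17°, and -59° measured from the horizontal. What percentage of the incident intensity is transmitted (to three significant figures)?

≈ 2.65%

I₁ = 8.86 mW/cm² · cos²(42°) = 4.893 mW/cm².
I₂ = I₁ · cos²(25°) = 4.893 · 0.8214 = 4.019 mW/cm².
I₃ = I₂ · cos²(76°) = 4.019 · 0.05853 = 0.2352 mW/cm².
That is 2.655% of the incident intensity.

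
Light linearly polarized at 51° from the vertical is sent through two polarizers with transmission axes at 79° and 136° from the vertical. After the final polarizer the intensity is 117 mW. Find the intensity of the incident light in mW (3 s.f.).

By Malus's law, I₁ = I₀ cos²(79° − 51°) = I₀ cos²(28°) = 0.7796 I₀.
I₂ = I₁ cos²(136° − 79°) = 0.7796 I₀ · cos²(57°) = 0.2313 I₀.
So 117 mW = 0.2313 I₀, giving I₀ = 117/0.2313 = 505.9 mW.

I₀ ≈ 506 mW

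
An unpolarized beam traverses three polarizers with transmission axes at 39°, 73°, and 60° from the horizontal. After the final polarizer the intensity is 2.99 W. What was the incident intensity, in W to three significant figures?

I₀ ≈ 9.16 W

Unpolarized light through the first polarizer → I₁ = ½ I₀, now polarized at 39°.
I₂ = I₁ cos²(73° − 39°) = 0.5 I₀ · cos²(34°) = 0.3437 I₀.
I₃ = I₂ cos²(60° − 73°) = 0.3437 I₀ · cos²(13°) = 0.3263 I₀.
So 2.99 W = 0.3263 I₀, giving I₀ = 2.99/0.3263 = 9.164 W.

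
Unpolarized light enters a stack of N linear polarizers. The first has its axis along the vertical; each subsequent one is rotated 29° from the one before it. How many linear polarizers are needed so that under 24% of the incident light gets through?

First polarizer halves the unpolarized light: factor 1/2.
Each further stage multiplies by cos²(29°) = 0.765.
After N polarizers: T = 0.5·0.765^(N−1). Require T < 0.24 ⇒ N−1 > ln(0.24/0.5)/ln(0.765) = 2.74, so N−1 ≥ 3 and N = 4.
Check: N=4 gives T = 0.2238 < 0.24; N=3 gives T = 0.2926.

N = 4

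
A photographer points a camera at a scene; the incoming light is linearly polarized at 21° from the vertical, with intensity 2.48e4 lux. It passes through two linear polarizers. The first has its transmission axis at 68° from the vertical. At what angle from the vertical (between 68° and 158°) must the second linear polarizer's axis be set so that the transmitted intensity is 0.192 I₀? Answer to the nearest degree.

θ ≈ 118°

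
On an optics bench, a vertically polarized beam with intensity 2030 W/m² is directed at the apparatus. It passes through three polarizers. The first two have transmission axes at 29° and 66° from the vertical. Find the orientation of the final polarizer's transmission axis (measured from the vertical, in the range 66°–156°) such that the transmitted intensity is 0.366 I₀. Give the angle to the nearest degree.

θ ≈ 96°

I₁ = I₀ cos²(29° − 0°) = I₀ cos²(29°) = 0.765 I₀.
I₂ = I₁ cos²(66° − 29°) = 0.765 I₀ · cos²(37°) = 0.4879 I₀.
Need I₃/I₀ = 0.366, so cos²(θ − 66°) = 0.366 / 0.4879 = 0.7501.
θ − 66° = arccos(√0.7501) = 30.0°, giving θ ≈ 66 + 30.0 = 96.0°.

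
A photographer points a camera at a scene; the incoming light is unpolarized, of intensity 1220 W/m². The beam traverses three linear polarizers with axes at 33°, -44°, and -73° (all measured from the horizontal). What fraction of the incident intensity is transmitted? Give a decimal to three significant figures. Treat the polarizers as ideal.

Unpolarized light through the first polarizer → I₁ = 1220 W/m²/2 = 610 W/m², polarized at 33°.
I₂ = I₁ · cos²(77°) = 610 · 0.0506 = 30.87 W/m².
I₃ = I₂ · cos²(29°) = 30.87 · 0.765 = 23.61 W/m².
Transmitted fraction = 0.01935.

I/I₀ ≈ 0.0194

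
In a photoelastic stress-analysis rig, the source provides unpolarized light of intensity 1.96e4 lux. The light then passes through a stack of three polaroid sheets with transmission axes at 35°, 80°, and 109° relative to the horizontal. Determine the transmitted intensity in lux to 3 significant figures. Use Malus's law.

I ≈ 3750 lux

Unpolarized light through the first polarizer → I₁ = 1.96e4 lux/2 = 9800 lux, polarized at 35°.
I₂ = I₁ · cos²(45°) = 9800 · 0.5 = 4900 lux.
I₃ = I₂ · cos²(29°) = 4900 · 0.765 = 3748 lux.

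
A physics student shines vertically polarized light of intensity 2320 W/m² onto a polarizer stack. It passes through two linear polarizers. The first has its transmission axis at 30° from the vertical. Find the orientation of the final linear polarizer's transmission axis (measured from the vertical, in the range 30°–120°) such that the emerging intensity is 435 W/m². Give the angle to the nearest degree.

By Malus's law, I₁ = I₀ cos²(30° − 0°) = I₀ cos²(30°) = 0.75 I₀.
Target fraction: 435 / 2320 W/m² = 0.1875 of I₀.
Need I₂/I₀ = 0.1875, so cos²(θ − 30°) = 0.1875 / 0.75 = 0.25.
θ − 30° = arccos(√0.25) = 60.0°, giving θ ≈ 30 + 60.0 = 90.0°.

θ ≈ 90°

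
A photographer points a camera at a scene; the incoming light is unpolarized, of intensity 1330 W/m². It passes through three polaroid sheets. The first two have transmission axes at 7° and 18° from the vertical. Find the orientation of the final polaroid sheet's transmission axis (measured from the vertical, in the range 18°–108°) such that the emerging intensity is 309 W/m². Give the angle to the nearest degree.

Unpolarized light through the first polarizer → I₁ = ½ I₀, now polarized at 7°.
I₂ = I₁ cos²(18° − 7°) = 0.5 I₀ · cos²(11°) = 0.4818 I₀.
Target fraction: 309 / 1330 W/m² = 0.2323 of I₀.
Need I₃/I₀ = 0.2323, so cos²(θ − 18°) = 0.2323 / 0.4818 = 0.4822.
θ − 18° = arccos(√0.4822) = 46.0°, giving θ ≈ 18 + 46.0 = 64.0°.

θ ≈ 64°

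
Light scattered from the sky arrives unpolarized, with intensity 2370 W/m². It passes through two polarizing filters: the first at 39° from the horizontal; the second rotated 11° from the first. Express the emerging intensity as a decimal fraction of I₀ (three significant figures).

I/I₀ ≈ 0.482

Unpolarized light through the first polarizer → I₁ = 2370 W/m²/2 = 1185 W/m², polarized at 39°.
I₂ = I₁ · cos²(11°) = 1185 · 0.9636 = 1142 W/m².
Transmitted fraction = 0.4818.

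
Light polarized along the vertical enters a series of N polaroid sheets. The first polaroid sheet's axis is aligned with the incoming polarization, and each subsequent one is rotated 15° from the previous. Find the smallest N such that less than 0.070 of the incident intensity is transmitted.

First polarizer is aligned with the polarization: full transmission.
Each further stage multiplies by cos²(15°) = 0.933.
After N polarizers: T = 0.933^(N−1). Require T < 0.070 ⇒ N−1 > ln(0.070)/ln(0.933) = 38.35, so N−1 ≥ 39 and N = 40.
Check: N=40 gives T = 0.06693 < 0.070; N=39 gives T = 0.07173.

N = 40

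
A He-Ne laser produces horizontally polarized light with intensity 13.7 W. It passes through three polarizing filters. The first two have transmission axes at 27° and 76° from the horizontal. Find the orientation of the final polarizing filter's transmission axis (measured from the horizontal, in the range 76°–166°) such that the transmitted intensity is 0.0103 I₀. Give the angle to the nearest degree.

θ ≈ 156°

By Malus's law, I₁ = I₀ cos²(27° − 0°) = I₀ cos²(27°) = 0.7939 I₀.
I₂ = I₁ cos²(76° − 27°) = 0.7939 I₀ · cos²(49°) = 0.3417 I₀.
Need I₃/I₀ = 0.0103, so cos²(θ − 76°) = 0.0103 / 0.3417 = 0.03014.
θ − 76° = arccos(√0.03014) = 80.0°, giving θ ≈ 76 + 80.0 = 156.0°.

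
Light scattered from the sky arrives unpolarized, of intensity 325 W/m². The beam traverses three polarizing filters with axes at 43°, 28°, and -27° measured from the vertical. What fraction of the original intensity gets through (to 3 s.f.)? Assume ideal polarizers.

Unpolarized light through the first polarizer → I₁ = 325 W/m²/2 = 162.5 W/m², polarized at 43°.
I₂ = I₁ · cos²(15°) = 162.5 · 0.933 = 151.6 W/m².
I₃ = I₂ · cos²(55°) = 151.6 · 0.329 = 49.88 W/m².
Transmitted fraction = 0.1535.

I/I₀ ≈ 0.153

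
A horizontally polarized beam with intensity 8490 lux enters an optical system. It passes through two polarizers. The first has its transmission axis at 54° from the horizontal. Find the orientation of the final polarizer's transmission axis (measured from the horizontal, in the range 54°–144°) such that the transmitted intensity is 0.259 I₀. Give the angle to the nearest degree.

θ ≈ 84°

I₁ = I₀ cos²(54° − 0°) = I₀ cos²(54°) = 0.3455 I₀.
Need I₂/I₀ = 0.259, so cos²(θ − 54°) = 0.259 / 0.3455 = 0.7497.
θ − 54° = arccos(√0.7497) = 30.0°, giving θ ≈ 54 + 30.0 = 84.0°.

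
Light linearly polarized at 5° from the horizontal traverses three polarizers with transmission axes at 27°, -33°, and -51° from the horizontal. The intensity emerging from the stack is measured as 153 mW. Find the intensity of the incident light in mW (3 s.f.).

I₁ = I₀ cos²(27° − 5°) = I₀ cos²(22°) = 0.8597 I₀.
I₂ = I₁ cos²(-33° − 27°) = 0.8597 I₀ · cos²(60°) = 0.2149 I₀.
I₃ = I₂ cos²(-51° + 33°) = 0.2149 I₀ · cos²(18°) = 0.1944 I₀.
So 153 mW = 0.1944 I₀, giving I₀ = 153/0.1944 = 787.1 mW.

I₀ ≈ 787 mW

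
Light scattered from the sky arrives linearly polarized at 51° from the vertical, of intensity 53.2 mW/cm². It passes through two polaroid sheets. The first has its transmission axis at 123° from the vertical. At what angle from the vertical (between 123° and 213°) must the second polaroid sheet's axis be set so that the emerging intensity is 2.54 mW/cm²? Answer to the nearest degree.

θ ≈ 168°

I₁ = I₀ cos²(123° − 51°) = I₀ cos²(72°) = 0.09549 I₀.
Target fraction: 2.54 / 53.2 mW/cm² = 0.04774 of I₀.
Need I₂/I₀ = 0.04774, so cos²(θ − 123°) = 0.04774 / 0.09549 = 0.5.
θ − 123° = arccos(√0.5) = 45.0°, giving θ ≈ 123 + 45.0 = 168.0°.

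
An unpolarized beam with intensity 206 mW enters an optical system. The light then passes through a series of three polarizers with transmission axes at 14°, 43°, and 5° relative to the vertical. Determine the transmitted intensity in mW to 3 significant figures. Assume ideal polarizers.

Unpolarized light through the first polarizer → I₁ = 206 mW/2 = 103 mW, polarized at 14°.
I₂ = I₁ · cos²(29°) = 103 · 0.765 = 78.79 mW.
I₃ = I₂ · cos²(38°) = 78.79 · 0.621 = 48.93 mW.

I ≈ 48.9 mW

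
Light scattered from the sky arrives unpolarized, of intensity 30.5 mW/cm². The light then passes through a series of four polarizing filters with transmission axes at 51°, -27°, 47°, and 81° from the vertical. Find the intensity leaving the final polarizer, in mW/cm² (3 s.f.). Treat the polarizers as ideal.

I ≈ 0.0344 mW/cm²

Unpolarized light through the first polarizer → I₁ = 30.5 mW/cm²/2 = 15.25 mW/cm², polarized at 51°.
I₂ = I₁ · cos²(78°) = 15.25 · 0.04323 = 0.6592 mW/cm².
I₃ = I₂ · cos²(74°) = 0.6592 · 0.07598 = 0.05008 mW/cm².
I₄ = I₃ · cos²(34°) = 0.05008 · 0.6873 = 0.03442 mW/cm².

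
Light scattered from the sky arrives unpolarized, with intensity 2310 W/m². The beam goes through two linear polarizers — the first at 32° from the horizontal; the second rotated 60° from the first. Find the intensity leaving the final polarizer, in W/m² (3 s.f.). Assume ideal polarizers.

Unpolarized light through the first polarizer → I₁ = 2310 W/m²/2 = 1155 W/m², polarized at 32°.
I₂ = I₁ · cos²(60°) = 1155 · 0.25 = 288.8 W/m².

I ≈ 289 W/m²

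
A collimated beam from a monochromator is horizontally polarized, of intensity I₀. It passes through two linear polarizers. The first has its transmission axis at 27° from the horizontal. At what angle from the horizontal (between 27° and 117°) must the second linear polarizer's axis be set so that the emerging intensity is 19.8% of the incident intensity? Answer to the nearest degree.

By Malus's law, I₁ = I₀ cos²(27° − 0°) = I₀ cos²(27°) = 0.7939 I₀.
Need I₂/I₀ = 0.198, so cos²(θ − 27°) = 0.198 / 0.7939 = 0.2494.
θ − 27° = arccos(√0.2494) = 60.0°, giving θ ≈ 27 + 60.0 = 87.0°.

θ ≈ 87°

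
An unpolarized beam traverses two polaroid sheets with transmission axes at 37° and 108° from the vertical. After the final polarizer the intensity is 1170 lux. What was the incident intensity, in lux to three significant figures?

I₀ ≈ 2.21e4 lux

Unpolarized light through the first polarizer → I₁ = ½ I₀, now polarized at 37°.
I₂ = I₁ cos²(108° − 37°) = 0.5 I₀ · cos²(71°) = 0.053 I₀.
So 1170 lux = 0.053 I₀, giving I₀ = 1170/0.053 = 2.208e+04 lux.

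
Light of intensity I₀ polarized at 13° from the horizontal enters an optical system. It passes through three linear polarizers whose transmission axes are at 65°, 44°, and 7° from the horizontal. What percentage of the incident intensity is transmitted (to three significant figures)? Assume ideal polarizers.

I₁ = I₀ cos²(65° − 13°) = I₀ cos²(52°) = 0.379 I₀.
I₂ = I₁ cos²(44° − 65°) = 0.379 I₀ · cos²(21°) = 0.3304 I₀.
I₃ = I₂ cos²(7° − 44°) = 0.3304 I₀ · cos²(37°) = 0.2107 I₀.
That is 21.07% of the incident intensity.

≈ 21.1%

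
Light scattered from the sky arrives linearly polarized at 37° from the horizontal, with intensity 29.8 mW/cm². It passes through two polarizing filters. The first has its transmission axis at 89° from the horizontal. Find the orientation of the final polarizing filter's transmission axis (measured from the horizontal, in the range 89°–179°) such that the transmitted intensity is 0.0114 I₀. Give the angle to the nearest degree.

θ ≈ 169°

I₁ = I₀ cos²(89° − 37°) = I₀ cos²(52°) = 0.379 I₀.
Need I₂/I₀ = 0.0114, so cos²(θ − 89°) = 0.0114 / 0.379 = 0.03008.
θ − 89° = arccos(√0.03008) = 80.0°, giving θ ≈ 89 + 80.0 = 169.0°.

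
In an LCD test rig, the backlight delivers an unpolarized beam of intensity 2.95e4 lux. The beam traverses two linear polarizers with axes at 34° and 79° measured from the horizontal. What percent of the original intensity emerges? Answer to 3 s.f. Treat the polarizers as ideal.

Unpolarized light through the first polarizer → I₁ = 2.95e4 lux/2 = 1.475e+04 lux, polarized at 34°.
I₂ = I₁ · cos²(45°) = 1.475e+04 · 0.5 = 7375 lux.
That is 25% of the incident intensity.

≈ 25.0%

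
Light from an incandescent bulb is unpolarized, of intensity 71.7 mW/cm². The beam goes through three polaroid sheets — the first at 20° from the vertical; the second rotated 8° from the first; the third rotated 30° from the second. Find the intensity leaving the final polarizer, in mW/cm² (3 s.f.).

I ≈ 26.4 mW/cm²

Unpolarized light through the first polarizer → I₁ = 71.7 mW/cm²/2 = 35.85 mW/cm², polarized at 20°.
I₂ = I₁ · cos²(8°) = 35.85 · 0.9806 = 35.16 mW/cm².
I₃ = I₂ · cos²(30°) = 35.16 · 0.75 = 26.37 mW/cm².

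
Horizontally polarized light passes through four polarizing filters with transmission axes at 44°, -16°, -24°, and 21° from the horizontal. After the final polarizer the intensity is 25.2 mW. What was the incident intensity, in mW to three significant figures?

By Malus's law, I₁ = I₀ cos²(44° − 0°) = I₀ cos²(44°) = 0.5174 I₀.
I₂ = I₁ cos²(-16° − 44°) = 0.5174 I₀ · cos²(60°) = 0.1294 I₀.
I₃ = I₂ cos²(-24° + 16°) = 0.1294 I₀ · cos²(8°) = 0.1269 I₀.
I₄ = I₃ cos²(21° + 24°) = 0.1269 I₀ · cos²(45°) = 0.06343 I₀.
So 25.2 mW = 0.06343 I₀, giving I₀ = 25.2/0.06343 = 397.3 mW.

I₀ ≈ 397 mW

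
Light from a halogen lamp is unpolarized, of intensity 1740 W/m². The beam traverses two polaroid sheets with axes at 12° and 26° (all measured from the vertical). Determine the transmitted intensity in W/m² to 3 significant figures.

Unpolarized light through the first polarizer → I₁ = 1740 W/m²/2 = 870 W/m², polarized at 12°.
I₂ = I₁ · cos²(14°) = 870 · 0.9415 = 819.1 W/m².

I ≈ 819 W/m²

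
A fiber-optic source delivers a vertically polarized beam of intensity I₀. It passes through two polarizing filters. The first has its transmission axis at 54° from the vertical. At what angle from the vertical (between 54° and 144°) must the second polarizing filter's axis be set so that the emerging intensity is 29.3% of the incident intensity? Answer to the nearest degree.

θ ≈ 77°

I₁ = I₀ cos²(54° − 0°) = I₀ cos²(54°) = 0.3455 I₀.
Need I₂/I₀ = 0.293, so cos²(θ − 54°) = 0.293 / 0.3455 = 0.8481.
θ − 54° = arccos(√0.8481) = 22.9°, giving θ ≈ 54 + 22.9 = 76.9°.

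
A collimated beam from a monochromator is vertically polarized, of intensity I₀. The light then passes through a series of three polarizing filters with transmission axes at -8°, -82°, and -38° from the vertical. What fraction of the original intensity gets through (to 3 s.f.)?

By Malus's law, I₁ = I₀ cos²(-8° − 0°) = I₀ cos²(8°) = 0.9806 I₀.
I₂ = I₁ cos²(-82° + 8°) = 0.9806 I₀ · cos²(74°) = 0.0745 I₀.
I₃ = I₂ cos²(-38° + 82°) = 0.0745 I₀ · cos²(44°) = 0.03855 I₀.
Transmitted fraction = 0.03855.

≈ 0.0386 I₀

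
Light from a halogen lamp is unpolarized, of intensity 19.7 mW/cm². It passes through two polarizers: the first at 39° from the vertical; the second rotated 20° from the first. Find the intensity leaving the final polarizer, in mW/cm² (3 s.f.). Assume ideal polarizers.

I ≈ 8.70 mW/cm²

Unpolarized light through the first polarizer → I₁ = 19.7 mW/cm²/2 = 9.85 mW/cm², polarized at 39°.
I₂ = I₁ · cos²(20°) = 9.85 · 0.883 = 8.698 mW/cm².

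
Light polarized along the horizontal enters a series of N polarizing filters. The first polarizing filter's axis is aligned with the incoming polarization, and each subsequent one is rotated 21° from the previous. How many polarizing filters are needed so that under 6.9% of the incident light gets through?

First polarizer is aligned with the polarization: full transmission.
Each further stage multiplies by cos²(21°) = 0.8716.
After N polarizers: T = 0.8716^(N−1). Require T < 0.069 ⇒ N−1 > ln(0.069)/ln(0.8716) = 19.45, so N−1 ≥ 20 and N = 21.
Check: N=21 gives T = 0.06398 < 0.069; N=20 gives T = 0.07341.

N = 21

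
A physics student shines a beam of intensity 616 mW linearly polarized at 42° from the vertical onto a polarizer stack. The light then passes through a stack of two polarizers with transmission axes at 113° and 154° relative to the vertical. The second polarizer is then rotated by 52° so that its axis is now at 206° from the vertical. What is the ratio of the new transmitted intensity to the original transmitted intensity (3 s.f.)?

Before rotation:
I₁ = I₀ cos²(113° − 42°) = I₀ cos²(71°) = 0.106 I₀.
I₂ = I₁ cos²(154° − 113°) = 0.106 I₀ · cos²(41°) = 0.06037 I₀.
After rotation:
I₁ = I₀ cos²(113° − 42°) = I₀ cos²(71°) = 0.106 I₀.
Angle between axes 1 and 2: 87°. I₂ = 0.106 I₀ · cos²(87°) = 0.0002903 I₀.
Ratio = 0.0002903 / 0.06037 = 0.004809.

I_new/I_old ≈ 0.00481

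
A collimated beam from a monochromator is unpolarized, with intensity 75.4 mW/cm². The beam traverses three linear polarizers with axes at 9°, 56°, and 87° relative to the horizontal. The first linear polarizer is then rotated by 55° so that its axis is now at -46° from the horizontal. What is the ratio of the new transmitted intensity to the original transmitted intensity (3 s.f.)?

I_new/I_old ≈ 0.0929

Before rotation:
Unpolarized light through the first polarizer → I₁ = ½ I₀, now polarized at 9°.
I₂ = I₁ cos²(56° − 9°) = 0.5 I₀ · cos²(47°) = 0.2326 I₀.
I₃ = I₂ cos²(87° − 56°) = 0.2326 I₀ · cos²(31°) = 0.1709 I₀.
After rotation:
Unpolarized light through the first polarizer → I₁ = ½ I₀, now polarized at -46°.
Angle between axes 1 and 2: 78°. I₂ = 0.5 I₀ · cos²(78°) = 0.02161 I₀.
I₃ = I₂ cos²(87° − 56°) = 0.02161 I₀ · cos²(31°) = 0.01588 I₀.
Ratio = 0.01588 / 0.1709 = 0.09294.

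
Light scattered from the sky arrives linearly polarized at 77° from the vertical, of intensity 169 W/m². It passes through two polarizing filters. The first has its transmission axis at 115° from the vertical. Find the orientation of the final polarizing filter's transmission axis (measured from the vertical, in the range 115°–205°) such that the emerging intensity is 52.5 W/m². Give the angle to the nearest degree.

I₁ = I₀ cos²(115° − 77°) = I₀ cos²(38°) = 0.621 I₀.
Target fraction: 52.5 / 169 W/m² = 0.3107 of I₀.
Need I₂/I₀ = 0.3107, so cos²(θ − 115°) = 0.3107 / 0.621 = 0.5003.
θ − 115° = arccos(√0.5003) = 45.0°, giving θ ≈ 115 + 45.0 = 160.0°.

θ ≈ 160°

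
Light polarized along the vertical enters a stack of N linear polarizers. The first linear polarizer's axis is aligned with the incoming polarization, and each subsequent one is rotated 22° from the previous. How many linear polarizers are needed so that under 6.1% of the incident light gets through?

N = 20

First polarizer is aligned with the polarization: full transmission.
Each further stage multiplies by cos²(22°) = 0.8597.
After N polarizers: T = 0.8597^(N−1). Require T < 0.061 ⇒ N−1 > ln(0.061)/ln(0.8597) = 18.50, so N−1 ≥ 19 and N = 20.
Check: N=20 gives T = 0.05653 < 0.061; N=19 gives T = 0.06576.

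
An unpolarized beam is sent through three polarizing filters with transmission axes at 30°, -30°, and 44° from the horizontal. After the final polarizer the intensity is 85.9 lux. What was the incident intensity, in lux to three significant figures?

I₀ ≈ 9040 lux

Unpolarized light through the first polarizer → I₁ = ½ I₀, now polarized at 30°.
I₂ = I₁ cos²(-30° − 30°) = 0.5 I₀ · cos²(60°) = 0.125 I₀.
I₃ = I₂ cos²(44° + 30°) = 0.125 I₀ · cos²(74°) = 0.009497 I₀.
So 85.9 lux = 0.009497 I₀, giving I₀ = 85.9/0.009497 = 9045 lux.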